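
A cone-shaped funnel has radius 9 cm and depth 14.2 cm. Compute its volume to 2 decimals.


Shape: cone
Radius r = 9 cm, Height h = 14.2 cm
Formula: V = (1/3) * pi * r^2 * h
r^2 = 81
pi * r^2 * h = pi * 81 * 14.2 = 1150.2 * pi
V = 1150.2 * pi / 3
V = 1204.49
1204.49 cm^3


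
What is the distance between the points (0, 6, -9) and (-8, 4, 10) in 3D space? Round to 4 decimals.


3D distance between two points
P1 = (0, 6, -9), P2 = (-8, 4, 10)
Formula: d = sqrt((x2-x1)^2 + (y2-y1)^2 + (z2-z1)^2)
dx = -8 - 0 = -8
dy = 4 - 6 = -2
dz = 10 - -9 = 19
dx^2 + dy^2 + dz^2 = 64 + 4 + 361 = 429
d = sqrt(429)
d = 20.7123
20.7123 units


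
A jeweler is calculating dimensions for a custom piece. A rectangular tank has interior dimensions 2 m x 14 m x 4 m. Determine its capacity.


Shape: rectangular prism
l = 2 m, w = 14 m, h = 4 m
Formula: V = l * w * h
V = 2 * 14 * 4
V = 28 * 4
V = 112
112 m^3


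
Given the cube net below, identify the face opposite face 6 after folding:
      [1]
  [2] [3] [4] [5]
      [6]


Net: cross layout. Take square 3 as the base (bottom).
Fold the four squares in the horizontal row up around 3: 2 -> left, 4 -> right, 5 wraps to the top.
Fold 1 and 6 up from 3: 1 -> back, 6 -> front.
Opposite pairs are therefore: (1, 6), (2, 4), (3, 5).
Face 6 is opposite face 1.
face 1


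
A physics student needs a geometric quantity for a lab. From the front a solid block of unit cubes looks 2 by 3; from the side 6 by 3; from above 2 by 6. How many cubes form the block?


Orthographic views of a solid rectangular block:
Front view 2 x 3 -> length = 2, height = 3
Side view 6 x 3 -> width = 6, height = 3 (consistent)
Top view 2 x 6 -> confirms length = 2, width = 6
The block is 2 x 6 x 3.
Total unit cubes = 2 * 6 * 3 = 36
36 unit cubes


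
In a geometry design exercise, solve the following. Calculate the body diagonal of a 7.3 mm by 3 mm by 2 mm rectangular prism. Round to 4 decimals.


Shape: rectangular box (space diagonal)
l = 7.3 mm, w = 3 mm, h = 2 mm
Visualize: the diagonal of the base, then a right triangle with that diagonal and the height.
Formula: d = sqrt(l^2 + w^2 + h^2)
l^2 + w^2 + h^2 = 53.29 + 9 + 4 = 66.29
d = sqrt(66.29)
d = 8.1419
8.1419 mm


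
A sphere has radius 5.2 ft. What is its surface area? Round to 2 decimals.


Shape: sphere
Radius r = 5.2 ft
Formula: SA = 4 * pi * r^2
r^2 = 27.04
SA = 4 * pi * 27.04
SA = 108.16 * pi
SA = 339.79
339.79 ft^2


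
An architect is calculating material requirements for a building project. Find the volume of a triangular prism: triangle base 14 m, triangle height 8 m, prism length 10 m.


Shape: triangular prism
Triangle base = 14 m, triangle height = 8 m, prism length L = 10 m
Formula: V = (1/2 * b * h_tri) * L
Cross-section area = 0.5 * 14 * 8 = 56
V = 56 * 10
V = 560
560 m^3


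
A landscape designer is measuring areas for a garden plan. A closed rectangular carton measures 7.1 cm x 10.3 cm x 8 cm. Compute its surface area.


Shape: rectangular prism
l = 7.1 cm, w = 10.3 cm, h = 8 cm
Formula: SA = 2(lw + lh + wh)
lw = 73.13, lh = 56.8, wh = 82.4
lw + lh + wh = 212.33
SA = 2 * 212.33
SA = 424.66
424.66 cm^2


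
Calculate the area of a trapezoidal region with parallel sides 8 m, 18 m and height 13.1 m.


Shape: trapezoid
Parallel sides a = 8 m, b = 18 m; Height h = 13.1 m
Formula: A = (a + b) * h / 2
a + b = 8 + 18 = 26
A = 26 * 13.1 / 2
A = 340.6 / 2
A = 170.3
170.3 m^2


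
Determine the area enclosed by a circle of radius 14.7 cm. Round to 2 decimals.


Shape: circle
Radius r = 14.7 cm
Formula: A = pi * r^2
r^2 = 14.7^2 = 216.09
A = pi * 216.09
A = 678.87
678.87 cm^2


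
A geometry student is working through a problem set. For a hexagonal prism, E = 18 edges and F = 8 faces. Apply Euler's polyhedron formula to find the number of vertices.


Polyhedron: hexagonal prism
Euler's formula for convex polyhedra: V - E + F = 2
Given: E = 18 edges and F = 8 faces
Solve for V:
V = 2 + E - F = 2 + 18 - 8 = 12
12 vertices


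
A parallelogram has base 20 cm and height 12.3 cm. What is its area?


Shape: parallelogram
Base b = 20 cm, Height h = 12.3 cm
Formula: A = b * h
A = 20 * 12.3
A = 246
246 cm^2


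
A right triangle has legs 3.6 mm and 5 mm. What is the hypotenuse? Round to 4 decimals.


Shape: right triangle
Legs a = 3.6 mm, b = 5 mm
Formula: c = sqrt(a^2 + b^2)
a^2 = 12.96, b^2 = 25
a^2 + b^2 = 37.96
c = sqrt(37.96)
c = 6.1612
6.1612 mm


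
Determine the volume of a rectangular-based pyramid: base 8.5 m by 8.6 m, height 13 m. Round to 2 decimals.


Shape: rectangular pyramid
Base: 8.5 m x 8.6 m, Height h = 13 m
Formula: V = (1/3) * base_area * h
base_area = 8.5 * 8.6 = 73.1
base_area * h = 73.1 * 13 = 950.3
V = 950.3 / 3
V = 316.77
316.77 m^3


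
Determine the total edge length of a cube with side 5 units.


Shape: cube
Side s = 5 units
A cube has 12 edges, all equal.
Formula: total edge length = 12 * s
Total = 12 * 5
Total = 60
60 units


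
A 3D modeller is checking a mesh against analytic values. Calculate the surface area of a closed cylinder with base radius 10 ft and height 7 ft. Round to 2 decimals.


Shape: closed cylinder
Radius r = 10 ft, Height h = 7 ft
Formula: SA = 2*pi*r^2 + 2*pi*r*h = 2*pi*r*(r + h)
r + h = 17
2 * r * (r + h) = 2 * 10 * 17 = 340
SA = 340 * pi
SA = 1068.14
1068.14 ft^2


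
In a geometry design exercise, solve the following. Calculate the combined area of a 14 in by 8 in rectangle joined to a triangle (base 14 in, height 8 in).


Composite shape: rectangle + triangle
Rectangle area = 14 * 8 = 112
Triangle area = 0.5 * 14 * 8 = 56
Total = 112 + 56
Total = 168
168 in^2


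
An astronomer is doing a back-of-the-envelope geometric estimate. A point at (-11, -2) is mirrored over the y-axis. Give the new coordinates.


Transformation: reflection
Original point: (-11, -2)
Rule for reflection over the y-axis: (x, y) -> (-x, y)
Apply: (-11, -2) -> (11, -2)
(11, -2)


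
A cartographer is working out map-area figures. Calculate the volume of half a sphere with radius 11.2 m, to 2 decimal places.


Shape: hemisphere (half of a sphere)
Radius r = 11.2 m
Formula: V = (1/2) * (4/3) * pi * r^3 = (2/3) * pi * r^3
r^3 = 1404.928
(2/3) * 1404.928 = 936.618667
V = 936.618667 * pi
V = 2942.47
2942.47 m^3


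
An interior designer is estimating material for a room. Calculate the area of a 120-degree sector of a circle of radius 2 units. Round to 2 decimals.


Shape: circular sector
Radius r = 2 units, Angle = 120 degrees
Formula: A = (angle/360) * pi * r^2
r^2 = 4
Fraction of circle = 120/360
A = (120/360) * pi * 4
A = 1.333333 * pi
A = 4.19
4.19 units^2


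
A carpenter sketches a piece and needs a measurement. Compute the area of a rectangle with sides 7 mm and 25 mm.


Shape: rectangle
Length l = 7 mm, Width w = 25 mm
Formula: A = l * w
A = 7 * 25
A = 175
175 mm^2


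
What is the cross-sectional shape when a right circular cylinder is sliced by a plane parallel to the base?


Solid: right circular cylinder
Cutting plane: parallel to the base
Visualize the intersection of the plane with the solid's surface.
The boundary of the cut region is a circle.
circle


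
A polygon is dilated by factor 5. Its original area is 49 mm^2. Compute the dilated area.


Linear scale factor k = 5
Original area = 49 mm^2
Rule: under a linear scaling by k, areas scale by k^2.
k^2 = 5^2 = 25
New area = 49 * 25
New area = 1225
1225 mm^2


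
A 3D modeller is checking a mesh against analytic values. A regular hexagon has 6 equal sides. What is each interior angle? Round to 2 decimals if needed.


Shape: regular hexagon (6 sides)
Formula: interior angle = (n - 2) * 180 / n
(n - 2) = 4
(n - 2) * 180 = 720
angle = 720 / 6
angle = 120
120 degrees


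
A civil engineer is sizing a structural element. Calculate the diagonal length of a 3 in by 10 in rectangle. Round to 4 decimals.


Shape: rectangle (diagonal via Pythagoras)
Sides: 3 in and 10 in
Formula: d = sqrt(l^2 + w^2)
l^2 = 9, w^2 = 100
l^2 + w^2 = 109
d = sqrt(109)
d = 10.4403
10.4403 in


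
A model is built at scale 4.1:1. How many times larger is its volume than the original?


Linear scale factor k = 4.1
Rule: under a linear scaling by k, volumes scale by k^3.
k^3 = 4.1 * 4.1 * 4.1
k^3 = 16.81 * 4.1
k^3 = 68.921
Volume scales by a factor of 68.921.
68.921 (dimensionless)


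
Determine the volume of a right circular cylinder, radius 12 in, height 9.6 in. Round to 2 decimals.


Shape: cylinder
Radius r = 12 in, Height h = 9.6 in
Formula: V = pi * r^2 * h
r^2 = 144
V = pi * 144 * 9.6
V = 1382.4 * pi
V = 4342.94
4342.94 in^3


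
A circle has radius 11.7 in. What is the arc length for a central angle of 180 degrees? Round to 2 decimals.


Shape: circular arc
Radius r = 11.7 in, Angle = 180 degrees
Formula: L = (angle/360) * 2 * pi * r
2 * pi * r = 23.4 * pi
L = (180/360) * 23.4 * pi
L = 11.7 * pi
L = 36.76
36.76 in


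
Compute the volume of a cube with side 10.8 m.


Shape: cube
Side s = 10.8 m
Formula: V = s^3
V = 10.8 * 10.8 * 10.8
V = 116.64 * 10.8
V = 1259.712
1259.712 m^3


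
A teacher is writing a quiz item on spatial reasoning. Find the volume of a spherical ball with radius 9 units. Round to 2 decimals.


Shape: sphere
Radius r = 9 units
Formula: V = (4/3) * pi * r^3
r^3 = 729
(4/3) * 729 = 972
V = 972 * pi
V = 3053.63
3053.63 units^3


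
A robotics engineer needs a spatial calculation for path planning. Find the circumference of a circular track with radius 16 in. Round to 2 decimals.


Shape: circle
Radius r = 16 in
Formula: C = 2 * pi * r
C = 2 * pi * 16
C = 32 * pi
C = 100.53
100.53 in


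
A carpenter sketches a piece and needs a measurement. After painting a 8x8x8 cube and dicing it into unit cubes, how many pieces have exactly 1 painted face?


Large cube: 8 x 8 x 8, cut into unit cubes.
n = 8, so n - 2 = 6
Cubes with 1 painted face lie in the interior of each face.
A cube has 6 faces; each contributes (n - 2)^2 = 36 such cubes.
Count = 6 * 36 = 216
216 unit cubes


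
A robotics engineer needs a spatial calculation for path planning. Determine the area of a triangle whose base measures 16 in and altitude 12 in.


Shape: triangle
Base b = 16 in, Height h = 12 in
Formula: A = (1/2) * b * h
A = 0.5 * 16 * 12
A = 0.5 * 192
A = 96
96 in^2


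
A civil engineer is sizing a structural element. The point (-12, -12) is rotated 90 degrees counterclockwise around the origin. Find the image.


Transformation: rotation about the origin
Original point: (-12, -12)
Rule for 90 deg counterclockwise: (x, y) -> (-y, x)
Apply: (-12, -12) -> (12, -12)
(12, -12)


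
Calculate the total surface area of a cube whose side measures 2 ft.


Shape: cube
Side s = 2 ft
A cube has 6 square faces.
Formula: SA = 6 * s^2
s^2 = 4
SA = 6 * 4
SA = 24
24 ft^2


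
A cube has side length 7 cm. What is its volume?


Shape: cube
Side s = 7 cm
Formula: V = s^3
V = 7 * 7 * 7
V = 49 * 7
V = 343
343 cm^3


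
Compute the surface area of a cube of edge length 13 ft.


Shape: cube
Side s = 13 ft
A cube has 6 square faces.
Formula: SA = 6 * s^2
s^2 = 169
SA = 6 * 169
SA = 1014
1014 ft^2


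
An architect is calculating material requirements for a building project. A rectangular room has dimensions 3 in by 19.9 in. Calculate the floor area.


Shape: rectangle
Length l = 3 in, Width w = 19.9 in
Formula: A = l * w
A = 3 * 19.9
A = 59.7
59.7 in^2


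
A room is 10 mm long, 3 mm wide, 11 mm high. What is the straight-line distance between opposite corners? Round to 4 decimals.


Shape: rectangular box (space diagonal)
l = 10 mm, w = 3 mm, h = 11 mm
Visualize: the diagonal of the base, then a right triangle with that diagonal and the height.
Formula: d = sqrt(l^2 + w^2 + h^2)
l^2 + w^2 + h^2 = 100 + 9 + 121 = 230
d = sqrt(230)
d = 15.1658
15.1658 mm


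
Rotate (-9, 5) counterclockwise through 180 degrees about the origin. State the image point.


Transformation: rotation about the origin
Original point: (-9, 5)
Rule for 180 deg: (x, y) -> (-x, -y)
Apply: (-9, 5) -> (9, -5)
(9, -5)


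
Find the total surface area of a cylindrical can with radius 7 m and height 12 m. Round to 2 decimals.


Shape: closed cylinder
Radius r = 7 m, Height h = 12 m
Formula: SA = 2*pi*r^2 + 2*pi*r*h = 2*pi*r*(r + h)
r + h = 19
2 * r * (r + h) = 2 * 7 * 19 = 266
SA = 266 * pi
SA = 835.66
835.66 m^2


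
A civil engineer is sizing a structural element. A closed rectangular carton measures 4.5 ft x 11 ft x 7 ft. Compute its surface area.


Shape: rectangular prism
l = 4.5 ft, w = 11 ft, h = 7 ft
Formula: SA = 2(lw + lh + wh)
lw = 49.5, lh = 31.5, wh = 77
lw + lh + wh = 158
SA = 2 * 158
SA = 316
316 ft^2


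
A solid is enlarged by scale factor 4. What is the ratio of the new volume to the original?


Linear scale factor k = 4
Rule: under a linear scaling by k, volumes scale by k^3.
k^3 = 4 * 4 * 4
k^3 = 16 * 4
k^3 = 64
Volume scales by a factor of 64.
64 (dimensionless)


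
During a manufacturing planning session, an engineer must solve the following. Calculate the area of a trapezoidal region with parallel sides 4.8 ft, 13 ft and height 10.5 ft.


Shape: trapezoid
Parallel sides a = 4.8 ft, b = 13 ft; Height h = 10.5 ft
Formula: A = (a + b) * h / 2
a + b = 4.8 + 13 = 17.8
A = 17.8 * 10.5 / 2
A = 186.9 / 2
A = 93.45
93.45 ft^2


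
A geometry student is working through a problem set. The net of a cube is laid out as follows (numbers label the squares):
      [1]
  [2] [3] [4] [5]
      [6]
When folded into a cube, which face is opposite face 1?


Net: cross layout. Take square 3 as the base (bottom).
Fold the four squares in the horizontal row up around 3: 2 -> left, 4 -> right, 5 wraps to the top.
Fold 1 and 6 up from 3: 1 -> back, 6 -> front.
Opposite pairs are therefore: (1, 6), (2, 4), (3, 5).
Face 1 is opposite face 6.
face 6


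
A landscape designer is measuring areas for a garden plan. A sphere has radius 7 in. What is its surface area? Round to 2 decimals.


Shape: sphere
Radius r = 7 in
Formula: SA = 4 * pi * r^2
r^2 = 49
SA = 4 * pi * 49
SA = 196 * pi
SA = 615.75
615.75 in^2


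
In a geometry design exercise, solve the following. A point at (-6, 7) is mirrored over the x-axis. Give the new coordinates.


Transformation: reflection
Original point: (-6, 7)
Rule for reflection over the x-axis: (x, y) -> (x, -y)
Apply: (-6, 7) -> (-6, -7)
(-6, -7)


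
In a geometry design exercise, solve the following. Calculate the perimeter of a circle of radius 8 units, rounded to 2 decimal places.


Shape: circle
Radius r = 8 units
Formula: C = 2 * pi * r
C = 2 * pi * 8
C = 16 * pi
C = 50.27
50.27 units


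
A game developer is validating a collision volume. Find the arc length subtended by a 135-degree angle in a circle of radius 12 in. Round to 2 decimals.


Shape: circular arc
Radius r = 12 in, Angle = 135 degrees
Formula: L = (angle/360) * 2 * pi * r
2 * pi * r = 24 * pi
L = (135/360) * 24 * pi
L = 9 * pi
L = 28.27
28.27 in


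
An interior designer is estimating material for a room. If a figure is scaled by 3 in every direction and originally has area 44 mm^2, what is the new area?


Linear scale factor k = 3
Original area = 44 mm^2
Rule: under a linear scaling by k, areas scale by k^2.
k^2 = 3^2 = 9
New area = 44 * 9
New area = 396
396 mm^2


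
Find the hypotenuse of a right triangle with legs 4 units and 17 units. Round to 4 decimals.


Shape: right triangle
Legs a = 4 units, b = 17 units
Formula: c = sqrt(a^2 + b^2)
a^2 = 16, b^2 = 289
a^2 + b^2 = 305
c = sqrt(305)
c = 17.4642
17.4642 units


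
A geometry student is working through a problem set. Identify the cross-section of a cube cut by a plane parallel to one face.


Solid: cube
Cutting plane: parallel to one face
Visualize the intersection of the plane with the solid's surface.
The boundary of the cut region is a square.
square


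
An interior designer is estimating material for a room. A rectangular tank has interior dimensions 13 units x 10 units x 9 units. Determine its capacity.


Shape: rectangular prism
l = 13 units, w = 10 units, h = 9 units
Formula: V = l * w * h
V = 13 * 10 * 9
V = 130 * 9
V = 1170
1170 units^3


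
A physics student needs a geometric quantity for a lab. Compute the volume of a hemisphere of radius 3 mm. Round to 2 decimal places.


Shape: hemisphere (half of a sphere)
Radius r = 3 mm
Formula: V = (1/2) * (4/3) * pi * r^3 = (2/3) * pi * r^3
r^3 = 27
(2/3) * 27 = 18
V = 18 * pi
V = 56.55
56.55 mm^3


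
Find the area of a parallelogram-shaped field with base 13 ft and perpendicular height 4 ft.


Shape: parallelogram
Base b = 13 ft, Height h = 4 ft
Formula: A = b * h
A = 13 * 4
A = 52
52 ft^2


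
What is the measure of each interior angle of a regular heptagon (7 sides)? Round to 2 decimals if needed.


Shape: regular heptagon (7 sides)
Formula: interior angle = (n - 2) * 180 / n
(n - 2) = 5
(n - 2) * 180 = 900
angle = 900 / 7
angle = 128.57
128.57 degrees


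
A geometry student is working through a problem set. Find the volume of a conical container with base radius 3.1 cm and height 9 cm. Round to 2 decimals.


Shape: cone
Radius r = 3.1 cm, Height h = 9 cm
Formula: V = (1/3) * pi * r^2 * h
r^2 = 9.61
pi * r^2 * h = pi * 9.61 * 9 = 86.49 * pi
V = 86.49 * pi / 3
V = 90.57
90.57 cm^3


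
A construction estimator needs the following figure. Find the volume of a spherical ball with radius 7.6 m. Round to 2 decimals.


Shape: sphere
Radius r = 7.6 m
Formula: V = (4/3) * pi * r^3
r^3 = 438.976
(4/3) * 438.976 = 585.301333
V = 585.301333 * pi
V = 1838.78
1838.78 m^3


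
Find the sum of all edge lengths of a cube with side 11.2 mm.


Shape: cube
Side s = 11.2 mm
A cube has 12 edges, all equal.
Formula: total edge length = 12 * s
Total = 12 * 11.2
Total = 134.4
134.4 mm


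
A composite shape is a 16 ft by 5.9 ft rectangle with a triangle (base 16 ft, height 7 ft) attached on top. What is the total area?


Composite shape: rectangle + triangle
Rectangle area = 16 * 5.9 = 94.4
Triangle area = 0.5 * 16 * 7 = 56
Total = 94.4 + 56
Total = 150.4
150.4 ft^2


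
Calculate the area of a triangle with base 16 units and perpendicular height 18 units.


Shape: triangle
Base b = 16 units, Height h = 18 units
Formula: A = (1/2) * b * h
A = 0.5 * 16 * 18
A = 0.5 * 288
A = 144
144 units^2


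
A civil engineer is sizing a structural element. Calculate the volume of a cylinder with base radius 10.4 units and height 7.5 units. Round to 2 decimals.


Shape: cylinder
Radius r = 10.4 units, Height h = 7.5 units
Formula: V = pi * r^2 * h
r^2 = 108.16
V = pi * 108.16 * 7.5
V = 811.2 * pi
V = 2548.46
2548.46 units^3


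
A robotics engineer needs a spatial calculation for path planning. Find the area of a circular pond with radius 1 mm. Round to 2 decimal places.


Shape: circle
Radius r = 1 mm
Formula: A = pi * r^2
r^2 = 1^2 = 1
A = pi * 1
A = 3.14
3.14 mm^2


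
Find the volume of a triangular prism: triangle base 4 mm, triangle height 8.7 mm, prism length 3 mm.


Shape: triangular prism
Triangle base = 4 mm, triangle height = 8.7 mm, prism length L = 3 mm
Formula: V = (1/2 * b * h_tri) * L
Cross-section area = 0.5 * 4 * 8.7 = 17.4
V = 17.4 * 3
V = 52.2
52.2 mm^3


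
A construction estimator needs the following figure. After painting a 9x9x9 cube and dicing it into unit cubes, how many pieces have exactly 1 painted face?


Large cube: 9 x 9 x 9, cut into unit cubes.
n = 9, so n - 2 = 7
Cubes with 1 painted face lie in the interior of each face.
A cube has 6 faces; each contributes (n - 2)^2 = 49 such cubes.
Count = 6 * 49 = 294
294 unit cubes


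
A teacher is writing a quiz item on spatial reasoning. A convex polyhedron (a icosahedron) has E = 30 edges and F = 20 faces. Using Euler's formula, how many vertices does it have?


Polyhedron: icosahedron
Euler's formula for convex polyhedra: V - E + F = 2
Given: E = 30 edges and F = 20 faces
Solve for V:
V = 2 + E - F = 2 + 30 - 20 = 12
12 vertices


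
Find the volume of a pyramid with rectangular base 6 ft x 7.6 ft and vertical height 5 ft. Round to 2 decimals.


Shape: rectangular pyramid
Base: 6 ft x 7.6 ft, Height h = 5 ft
Formula: V = (1/3) * base_area * h
base_area = 6 * 7.6 = 45.6
base_area * h = 45.6 * 5 = 228
V = 228 / 3
V = 76
76 ft^3


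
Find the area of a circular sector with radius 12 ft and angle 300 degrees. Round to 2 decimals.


Shape: circular sector
Radius r = 12 ft, Angle = 300 degrees
Formula: A = (angle/360) * pi * r^2
r^2 = 144
Fraction of circle = 300/360
A = (300/360) * pi * 144
A = 120 * pi
A = 376.99
376.99 ft^2


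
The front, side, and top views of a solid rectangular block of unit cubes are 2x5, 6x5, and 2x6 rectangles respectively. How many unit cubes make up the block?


Orthographic views of a solid rectangular block:
Front view 2 x 5 -> length = 2, height = 5
Side view 6 x 5 -> width = 6, height = 5 (consistent)
Top view 2 x 6 -> confirms length = 2, width = 6
The block is 2 x 6 x 5.
Total unit cubes = 2 * 6 * 5 = 60
60 unit cubes


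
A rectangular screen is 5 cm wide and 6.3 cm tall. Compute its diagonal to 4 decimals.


Shape: rectangle (diagonal via Pythagoras)
Sides: 5 cm and 6.3 cm
Formula: d = sqrt(l^2 + w^2)
l^2 = 25, w^2 = 39.69
l^2 + w^2 = 64.69
d = sqrt(64.69)
d = 8.043
8.043 cm


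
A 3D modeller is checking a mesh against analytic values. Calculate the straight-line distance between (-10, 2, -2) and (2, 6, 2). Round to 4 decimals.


3D distance between two points
P1 = (-10, 2, -2), P2 = (2, 6, 2)
Formula: d = sqrt((x2-x1)^2 + (y2-y1)^2 + (z2-z1)^2)
dx = 2 - -10 = 12
dy = 6 - 2 = 4
dz = 2 - -2 = 4
dx^2 + dy^2 + dz^2 = 144 + 16 + 16 = 176
d = sqrt(176)
d = 13.2665
13.2665 units


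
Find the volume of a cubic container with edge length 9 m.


Shape: cube
Side s = 9 m
Formula: V = s^3
V = 9 * 9 * 9
V = 81 * 9
V = 729
729 m^3


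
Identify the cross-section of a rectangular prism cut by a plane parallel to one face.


Solid: rectangular prism
Cutting plane: parallel to one face
Visualize the intersection of the plane with the solid's surface.
The boundary of the cut region is a rectangle.
rectangle


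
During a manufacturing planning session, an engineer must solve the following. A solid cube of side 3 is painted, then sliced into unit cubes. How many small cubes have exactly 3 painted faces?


Large cube: 3 x 3 x 3, cut into unit cubes.
Cubes with 3 painted faces are at the corners. A cube always has 8 corners.
Count = 8
8 unit cubes


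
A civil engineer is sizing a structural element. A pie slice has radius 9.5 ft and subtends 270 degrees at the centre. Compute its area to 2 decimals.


Shape: circular sector
Radius r = 9.5 ft, Angle = 270 degrees
Formula: A = (angle/360) * pi * r^2
r^2 = 90.25
Fraction of circle = 270/360
A = (270/360) * pi * 90.25
A = 67.6875 * pi
A = 212.65
212.65 ft^2


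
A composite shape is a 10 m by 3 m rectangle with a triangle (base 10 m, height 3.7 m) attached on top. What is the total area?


Composite shape: rectangle + triangle
Rectangle area = 10 * 3 = 30
Triangle area = 0.5 * 10 * 3.7 = 18.5
Total = 30 + 18.5
Total = 48.5
48.5 m^2


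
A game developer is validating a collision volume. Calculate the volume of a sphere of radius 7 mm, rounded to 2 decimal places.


Shape: sphere
Radius r = 7 mm
Formula: V = (4/3) * pi * r^3
r^3 = 343
(4/3) * 343 = 457.333333
V = 457.333333 * pi
V = 1436.76
1436.76 mm^3


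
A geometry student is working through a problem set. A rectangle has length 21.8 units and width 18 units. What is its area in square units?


Shape: rectangle
Length l = 21.8 units, Width w = 18 units
Formula: A = l * w
A = 21.8 * 18
A = 392.4
392.4 units^2


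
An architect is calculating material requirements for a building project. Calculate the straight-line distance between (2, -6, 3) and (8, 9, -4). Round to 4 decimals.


3D distance between two points
P1 = (2, -6, 3), P2 = (8, 9, -4)
Formula: d = sqrt((x2-x1)^2 + (y2-y1)^2 + (z2-z1)^2)
dx = 8 - 2 = 6
dy = 9 - -6 = 15
dz = -4 - 3 = -7
dx^2 + dy^2 + dz^2 = 36 + 225 + 49 = 310
d = sqrt(310)
d = 17.6068
17.6068 units


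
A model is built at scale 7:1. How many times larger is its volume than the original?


Linear scale factor k = 7
Rule: under a linear scaling by k, volumes scale by k^3.
k^3 = 7 * 7 * 7
k^3 = 49 * 7
k^3 = 343
Volume scales by a factor of 343.
343 (dimensionless)


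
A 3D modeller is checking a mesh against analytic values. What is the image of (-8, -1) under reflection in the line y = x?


Transformation: reflection
Original point: (-8, -1)
Rule for reflection over y = x: (x, y) -> (y, x)
Apply: (-8, -1) -> (-1, -8)
(-1, -8)


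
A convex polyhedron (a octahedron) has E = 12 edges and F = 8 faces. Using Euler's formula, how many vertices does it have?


Polyhedron: octahedron
Euler's formula for convex polyhedra: V - E + F = 2
Given: E = 12 edges and F = 8 faces
Solve for V:
V = 2 + E - F = 2 + 12 - 8 = 6
6 vertices


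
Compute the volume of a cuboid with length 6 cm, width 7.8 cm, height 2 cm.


Shape: rectangular prism
l = 6 cm, w = 7.8 cm, h = 2 cm
Formula: V = l * w * h
V = 6 * 7.8 * 2
V = 46.8 * 2
V = 93.6
93.6 cm^3


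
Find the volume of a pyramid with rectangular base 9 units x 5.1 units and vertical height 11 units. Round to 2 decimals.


Shape: rectangular pyramid
Base: 9 units x 5.1 units, Height h = 11 units
Formula: V = (1/3) * base_area * h
base_area = 9 * 5.1 = 45.9
base_area * h = 45.9 * 11 = 504.9
V = 504.9 / 3
V = 168.3
168.3 units^3


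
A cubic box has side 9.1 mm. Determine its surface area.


Shape: cube
Side s = 9.1 mm
A cube has 6 square faces.
Formula: SA = 6 * s^2
s^2 = 82.81
SA = 6 * 82.81
SA = 496.86
496.86 mm^2


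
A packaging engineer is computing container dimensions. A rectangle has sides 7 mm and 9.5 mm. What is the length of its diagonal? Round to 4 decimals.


Shape: rectangle (diagonal via Pythagoras)
Sides: 7 mm and 9.5 mm
Formula: d = sqrt(l^2 + w^2)
l^2 = 49, w^2 = 90.25
l^2 + w^2 = 139.25
d = sqrt(139.25)
d = 11.8004
11.8004 mm


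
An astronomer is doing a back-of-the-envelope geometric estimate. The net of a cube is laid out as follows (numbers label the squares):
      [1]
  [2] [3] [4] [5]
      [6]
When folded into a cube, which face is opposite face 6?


Net: cross layout. Take square 3 as the base (bottom).
Fold the four squares in the horizontal row up around 3: 2 -> left, 4 -> right, 5 wraps to the top.
Fold 1 and 6 up from 3: 1 -> back, 6 -> front.
Opposite pairs are therefore: (1, 6), (2, 4), (3, 5).
Face 6 is opposite face 1.
face 1


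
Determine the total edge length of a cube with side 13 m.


Shape: cube
Side s = 13 m
A cube has 12 edges, all equal.
Formula: total edge length = 12 * s
Total = 12 * 13
Total = 156
156 m


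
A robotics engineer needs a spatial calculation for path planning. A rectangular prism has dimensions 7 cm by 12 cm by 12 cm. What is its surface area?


Shape: rectangular prism
l = 7 cm, w = 12 cm, h = 12 cm
Formula: SA = 2(lw + lh + wh)
lw = 84, lh = 84, wh = 144
lw + lh + wh = 312
SA = 2 * 312
SA = 624
624 cm^2


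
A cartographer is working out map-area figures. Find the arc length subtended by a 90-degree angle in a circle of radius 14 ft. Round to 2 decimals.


Shape: circular arc
Radius r = 14 ft, Angle = 90 degrees
Formula: L = (angle/360) * 2 * pi * r
2 * pi * r = 28 * pi
L = (90/360) * 28 * pi
L = 7 * pi
L = 21.99
21.99 ft


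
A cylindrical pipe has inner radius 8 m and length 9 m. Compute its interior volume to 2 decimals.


Shape: cylinder
Radius r = 8 m, Height h = 9 m
Formula: V = pi * r^2 * h
r^2 = 64
V = pi * 64 * 9
V = 576 * pi
V = 1809.56
1809.56 m^3


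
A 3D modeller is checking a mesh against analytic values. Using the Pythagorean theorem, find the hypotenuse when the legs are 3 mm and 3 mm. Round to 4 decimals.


Shape: right triangle
Legs a = 3 mm, b = 3 mm
Formula: c = sqrt(a^2 + b^2)
a^2 = 9, b^2 = 9
a^2 + b^2 = 18
c = sqrt(18)
c = 4.2426
4.2426 mm


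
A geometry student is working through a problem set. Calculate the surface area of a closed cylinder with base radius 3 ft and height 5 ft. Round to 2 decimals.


Shape: closed cylinder
Radius r = 3 ft, Height h = 5 ft
Formula: SA = 2*pi*r^2 + 2*pi*r*h = 2*pi*r*(r + h)
r + h = 8
2 * r * (r + h) = 2 * 3 * 8 = 48
SA = 48 * pi
SA = 150.8
150.8 ft^2


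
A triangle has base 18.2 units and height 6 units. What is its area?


Shape: triangle
Base b = 18.2 units, Height h = 6 units
Formula: A = (1/2) * b * h
A = 0.5 * 18.2 * 6
A = 0.5 * 109.2
A = 54.6
54.6 units^2


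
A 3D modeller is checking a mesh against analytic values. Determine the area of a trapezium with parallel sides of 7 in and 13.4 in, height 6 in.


Shape: trapezoid
Parallel sides a = 7 in, b = 13.4 in; Height h = 6 in
Formula: A = (a + b) * h / 2
a + b = 7 + 13.4 = 20.4
A = 20.4 * 6 / 2
A = 122.4 / 2
A = 61.2
61.2 in^2


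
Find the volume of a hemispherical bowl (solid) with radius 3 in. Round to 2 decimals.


Shape: hemisphere (half of a sphere)
Radius r = 3 in
Formula: V = (1/2) * (4/3) * pi * r^3 = (2/3) * pi * r^3
r^3 = 27
(2/3) * 27 = 18
V = 18 * pi
V = 56.55
56.55 in^3


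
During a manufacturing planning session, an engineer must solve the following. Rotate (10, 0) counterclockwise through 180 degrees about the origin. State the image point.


Transformation: rotation about the origin
Original point: (10, 0)
Rule for 180 deg: (x, y) -> (-x, -y)
Apply: (10, 0) -> (-10, 0)
(-10, 0)


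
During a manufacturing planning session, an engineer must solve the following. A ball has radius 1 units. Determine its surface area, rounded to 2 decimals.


Shape: sphere
Radius r = 1 units
Formula: SA = 4 * pi * r^2
r^2 = 1
SA = 4 * pi * 1
SA = 4 * pi
SA = 12.57
12.57 units^2


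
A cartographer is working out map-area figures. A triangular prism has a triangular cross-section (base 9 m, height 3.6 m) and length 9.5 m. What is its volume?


Shape: triangular prism
Triangle base = 9 m, triangle height = 3.6 m, prism length L = 9.5 m
Formula: V = (1/2 * b * h_tri) * L
Cross-section area = 0.5 * 9 * 3.6 = 16.2
V = 16.2 * 9.5
V = 153.9
153.9 m^3


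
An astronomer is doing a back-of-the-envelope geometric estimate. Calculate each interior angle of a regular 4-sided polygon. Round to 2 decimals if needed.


Shape: regular square (4 sides)
Formula: interior angle = (n - 2) * 180 / n
(n - 2) = 2
(n - 2) * 180 = 360
angle = 360 / 4
angle = 90
90 degrees


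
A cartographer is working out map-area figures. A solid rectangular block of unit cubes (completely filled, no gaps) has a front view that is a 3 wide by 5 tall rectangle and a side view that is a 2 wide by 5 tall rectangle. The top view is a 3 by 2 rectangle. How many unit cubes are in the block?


Orthographic views of a solid rectangular block:
Front view 3 x 5 -> length = 3, height = 5
Side view 2 x 5 -> width = 2, height = 5 (consistent)
Top view 3 x 2 -> confirms length = 3, width = 2
The block is 3 x 2 x 5.
Total unit cubes = 3 * 2 * 5 = 30
30 unit cubes


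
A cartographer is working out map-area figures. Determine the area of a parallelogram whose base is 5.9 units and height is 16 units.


Shape: parallelogram
Base b = 5.9 units, Height h = 16 units
Formula: A = b * h
A = 5.9 * 16
A = 94.4
94.4 units^2


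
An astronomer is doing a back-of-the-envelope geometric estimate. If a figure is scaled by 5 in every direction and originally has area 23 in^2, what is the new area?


Linear scale factor k = 5
Original area = 23 in^2
Rule: under a linear scaling by k, areas scale by k^2.
k^2 = 5^2 = 25
New area = 23 * 25
New area = 575
575 in^2


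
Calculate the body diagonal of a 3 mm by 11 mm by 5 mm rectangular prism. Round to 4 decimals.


Shape: rectangular box (space diagonal)
l = 3 mm, w = 11 mm, h = 5 mm
Visualize: the diagonal of the base, then a right triangle with that diagonal and the height.
Formula: d = sqrt(l^2 + w^2 + h^2)
l^2 + w^2 + h^2 = 9 + 121 + 25 = 155
d = sqrt(155)
d = 12.4499
12.4499 mm


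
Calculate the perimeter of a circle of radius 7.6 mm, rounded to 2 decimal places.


Shape: circle
Radius r = 7.6 mm
Formula: C = 2 * pi * r
C = 2 * pi * 7.6
C = 15.2 * pi
C = 47.75
47.75 mm


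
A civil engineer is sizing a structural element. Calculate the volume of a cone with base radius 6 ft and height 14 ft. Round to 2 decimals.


Shape: cone
Radius r = 6 ft, Height h = 14 ft
Formula: V = (1/3) * pi * r^2 * h
r^2 = 36
pi * r^2 * h = pi * 36 * 14 = 504 * pi
V = 504 * pi / 3
V = 527.79
527.79 ft^3


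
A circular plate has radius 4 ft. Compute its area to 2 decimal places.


Shape: circle
Radius r = 4 ft
Formula: A = pi * r^2
r^2 = 4^2 = 16
A = pi * 16
A = 50.27
50.27 ft^2


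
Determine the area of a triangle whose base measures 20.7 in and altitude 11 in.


Shape: triangle
Base b = 20.7 in, Height h = 11 in
Formula: A = (1/2) * b * h
A = 0.5 * 20.7 * 11
A = 0.5 * 227.7
A = 113.85
113.85 in^2


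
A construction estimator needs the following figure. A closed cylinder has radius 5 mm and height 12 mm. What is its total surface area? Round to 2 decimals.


Shape: closed cylinder
Radius r = 5 mm, Height h = 12 mm
Formula: SA = 2*pi*r^2 + 2*pi*r*h = 2*pi*r*(r + h)
r + h = 17
2 * r * (r + h) = 2 * 5 * 17 = 170
SA = 170 * pi
SA = 534.07
534.07 mm^2


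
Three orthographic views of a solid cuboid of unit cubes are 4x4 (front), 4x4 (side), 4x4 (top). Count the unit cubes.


Orthographic views of a solid rectangular block:
Front view 4 x 4 -> length = 4, height = 4
Side view 4 x 4 -> width = 4, height = 4 (consistent)
Top view 4 x 4 -> confirms length = 4, width = 4
The block is 4 x 4 x 4.
Total unit cubes = 4 * 4 * 4 = 64
64 unit cubes


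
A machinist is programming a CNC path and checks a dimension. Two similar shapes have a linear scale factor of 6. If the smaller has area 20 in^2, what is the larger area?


Linear scale factor k = 6
Original area = 20 in^2
Rule: under a linear scaling by k, areas scale by k^2.
k^2 = 6^2 = 36
New area = 20 * 36
New area = 720
720 in^2


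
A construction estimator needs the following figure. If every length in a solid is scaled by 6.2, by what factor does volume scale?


Linear scale factor k = 6.2
Rule: under a linear scaling by k, volumes scale by k^3.
k^3 = 6.2 * 6.2 * 6.2
k^3 = 38.44 * 6.2
k^3 = 238.328
Volume scales by a factor of 238.328.
238.328 (dimensionless)


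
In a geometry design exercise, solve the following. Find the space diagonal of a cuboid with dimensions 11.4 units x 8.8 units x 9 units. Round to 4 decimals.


Shape: rectangular box (space diagonal)
l = 11.4 units, w = 8.8 units, h = 9 units
Visualize: the diagonal of the base, then a right triangle with that diagonal and the height.
Formula: d = sqrt(l^2 + w^2 + h^2)
l^2 + w^2 + h^2 = 129.96 + 77.44 + 81 = 288.4
d = sqrt(288.4)
d = 16.9823
16.9823 units


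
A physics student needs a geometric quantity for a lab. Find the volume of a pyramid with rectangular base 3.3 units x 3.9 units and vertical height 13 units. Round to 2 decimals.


Shape: rectangular pyramid
Base: 3.3 units x 3.9 units, Height h = 13 units
Formula: V = (1/3) * base_area * h
base_area = 3.3 * 3.9 = 12.87
base_area * h = 12.87 * 13 = 167.31
V = 167.31 / 3
V = 55.77
55.77 units^3


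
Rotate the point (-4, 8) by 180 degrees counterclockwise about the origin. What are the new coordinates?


Transformation: rotation about the origin
Original point: (-4, 8)
Rule for 180 deg: (x, y) -> (-x, -y)
Apply: (-4, 8) -> (4, -8)
(4, -8)


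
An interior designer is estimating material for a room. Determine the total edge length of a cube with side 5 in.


Shape: cube
Side s = 5 in
A cube has 12 edges, all equal.
Formula: total edge length = 12 * s
Total = 12 * 5
Total = 60
60 in


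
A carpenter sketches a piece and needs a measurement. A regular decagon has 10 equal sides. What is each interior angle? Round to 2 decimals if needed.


Shape: regular decagon (10 sides)
Formula: interior angle = (n - 2) * 180 / n
(n - 2) = 8
(n - 2) * 180 = 1440
angle = 1440 / 10
angle = 144
144 degrees


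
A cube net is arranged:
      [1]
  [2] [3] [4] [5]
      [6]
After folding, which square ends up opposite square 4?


Net: cross layout. Take square 3 as the base (bottom).
Fold the four squares in the horizontal row up around 3: 2 -> left, 4 -> right, 5 wraps to the top.
Fold 1 and 6 up from 3: 1 -> back, 6 -> front.
Opposite pairs are therefore: (1, 6), (2, 4), (3, 5).
Face 4 is opposite face 2.
face 2


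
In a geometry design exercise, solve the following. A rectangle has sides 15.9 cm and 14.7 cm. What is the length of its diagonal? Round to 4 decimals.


Shape: rectangle (diagonal via Pythagoras)
Sides: 15.9 cm and 14.7 cm
Formula: d = sqrt(l^2 + w^2)
l^2 = 252.81, w^2 = 216.09
l^2 + w^2 = 468.9
d = sqrt(468.9)
d = 21.6541
21.6541 cm


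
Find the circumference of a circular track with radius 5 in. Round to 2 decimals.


Shape: circle
Radius r = 5 in
Formula: C = 2 * pi * r
C = 2 * pi * 5
C = 10 * pi
C = 31.42
31.42 in


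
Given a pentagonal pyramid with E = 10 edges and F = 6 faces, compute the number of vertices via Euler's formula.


Polyhedron: pentagonal pyramid
Euler's formula for convex polyhedra: V - E + F = 2
Given: E = 10 edges and F = 6 faces
Solve for V:
V = 2 + E - F = 2 + 10 - 6 = 6
6 vertices


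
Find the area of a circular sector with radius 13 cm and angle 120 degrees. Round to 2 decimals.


Shape: circular sector
Radius r = 13 cm, Angle = 120 degrees
Formula: A = (angle/360) * pi * r^2
r^2 = 169
Fraction of circle = 120/360
A = (120/360) * pi * 169
A = 56.333333 * pi
A = 176.98
176.98 cm^2


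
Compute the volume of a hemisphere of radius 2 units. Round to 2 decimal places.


Shape: hemisphere (half of a sphere)
Radius r = 2 units
Formula: V = (1/2) * (4/3) * pi * r^3 = (2/3) * pi * r^3
r^3 = 8
(2/3) * 8 = 5.333333
V = 5.333333 * pi
V = 16.76
16.76 units^3


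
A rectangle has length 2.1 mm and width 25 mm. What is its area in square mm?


Shape: rectangle
Length l = 2.1 mm, Width w = 25 mm
Formula: A = l * w
A = 2.1 * 25
A = 52.5
52.5 mm^2


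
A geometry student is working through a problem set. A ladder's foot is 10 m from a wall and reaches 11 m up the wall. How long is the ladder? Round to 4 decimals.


Shape: right triangle
Legs a = 10 m, b = 11 m
Formula: c = sqrt(a^2 + b^2)
a^2 = 100, b^2 = 121
a^2 + b^2 = 221
c = sqrt(221)
c = 14.8661
14.8661 m


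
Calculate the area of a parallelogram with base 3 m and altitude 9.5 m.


Shape: parallelogram
Base b = 3 m, Height h = 9.5 m
Formula: A = b * h
A = 3 * 9.5
A = 28.5
28.5 m^2


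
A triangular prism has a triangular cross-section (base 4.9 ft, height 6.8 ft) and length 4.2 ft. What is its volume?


Shape: triangular prism
Triangle base = 4.9 ft, triangle height = 6.8 ft, prism length L = 4.2 ft
Formula: V = (1/2 * b * h_tri) * L
Cross-section area = 0.5 * 4.9 * 6.8 = 16.66
V = 16.66 * 4.2
V = 69.972
69.972 ft^3


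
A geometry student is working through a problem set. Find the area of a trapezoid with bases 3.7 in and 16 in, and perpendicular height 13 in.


Shape: trapezoid
Parallel sides a = 3.7 in, b = 16 in; Height h = 13 in
Formula: A = (a + b) * h / 2
a + b = 3.7 + 16 = 19.7
A = 19.7 * 13 / 2
A = 256.1 / 2
A = 128.05
128.05 in^2


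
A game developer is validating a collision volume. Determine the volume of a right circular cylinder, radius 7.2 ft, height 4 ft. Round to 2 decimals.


Shape: cylinder
Radius r = 7.2 ft, Height h = 4 ft
Formula: V = pi * r^2 * h
r^2 = 51.84
V = pi * 51.84 * 4
V = 207.36 * pi
V = 651.44
651.44 ft^3


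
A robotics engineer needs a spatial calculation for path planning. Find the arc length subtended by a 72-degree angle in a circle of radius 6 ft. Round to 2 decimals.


Shape: circular arc
Radius r = 6 ft, Angle = 72 degrees
Formula: L = (angle/360) * 2 * pi * r
2 * pi * r = 12 * pi
L = (72/360) * 12 * pi
L = 2.4 * pi
L = 7.54
7.54 ft
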